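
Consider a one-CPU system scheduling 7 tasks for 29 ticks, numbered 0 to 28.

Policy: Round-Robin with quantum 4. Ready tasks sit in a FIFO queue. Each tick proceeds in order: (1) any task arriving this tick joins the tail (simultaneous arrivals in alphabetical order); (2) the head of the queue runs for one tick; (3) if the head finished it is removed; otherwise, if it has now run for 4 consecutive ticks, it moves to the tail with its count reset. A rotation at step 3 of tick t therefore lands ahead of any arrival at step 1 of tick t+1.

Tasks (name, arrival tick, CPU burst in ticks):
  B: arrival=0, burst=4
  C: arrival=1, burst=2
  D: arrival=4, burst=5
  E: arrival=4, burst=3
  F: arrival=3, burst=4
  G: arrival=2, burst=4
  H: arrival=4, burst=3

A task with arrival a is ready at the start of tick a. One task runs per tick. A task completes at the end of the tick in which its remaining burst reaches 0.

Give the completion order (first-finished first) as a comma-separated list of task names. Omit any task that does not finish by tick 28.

completion order = B, C, G, F, E, H, D

t=0: queue=[B] q_used=0 → run B
t=1: queue=[B,C] q_used=1 → run B
t=2: queue=[B,C,G] q_used=2 → run B
t=3: queue=[B,C,G,F] q_used=3 → run B
t=4: queue=[C,G,F,D,E,H] q_used=0 → run C
t=5: queue=[C,G,F,D,E,H] q_used=1 → run C
t=6: queue=[G,F,D,E,H] q_used=0 → run G
t=7: queue=[G,F,D,E,H] q_used=1 → run G
t=8: queue=[G,F,D,E,H] q_used=2 → run G
t=9: queue=[G,F,D,E,H] q_used=3 → run G
t=10: queue=[F,D,E,H] q_used=0 → run F
t=11: queue=[F,D,E,H] q_used=1 → run F
t=12: queue=[F,D,E,H] q_used=2 → run F
t=13: queue=[F,D,E,H] q_used=3 → run F
t=14: queue=[D,E,H] q_used=0 → run D
t=15: queue=[D,E,H] q_used=1 → run D
t=16: queue=[D,E,H] q_used=2 → run D
t=17: queue=[D,E,H] q_used=3 → run D
t=18: queue=[E,H,D] q_used=0 → run E
t=19: queue=[E,H,D] q_used=1 → run E
t=20: queue=[E,H,D] q_used=2 → run E
t=21: queue=[H,D] q_used=0 → run H
t=22: queue=[H,D] q_used=1 → run H
t=23: queue=[H,D] q_used=2 → run H
t=24: queue=[D] q_used=0 → run D
t=25: (idle)
t=26: (idle)
t=27: (idle)
t=28: (idle)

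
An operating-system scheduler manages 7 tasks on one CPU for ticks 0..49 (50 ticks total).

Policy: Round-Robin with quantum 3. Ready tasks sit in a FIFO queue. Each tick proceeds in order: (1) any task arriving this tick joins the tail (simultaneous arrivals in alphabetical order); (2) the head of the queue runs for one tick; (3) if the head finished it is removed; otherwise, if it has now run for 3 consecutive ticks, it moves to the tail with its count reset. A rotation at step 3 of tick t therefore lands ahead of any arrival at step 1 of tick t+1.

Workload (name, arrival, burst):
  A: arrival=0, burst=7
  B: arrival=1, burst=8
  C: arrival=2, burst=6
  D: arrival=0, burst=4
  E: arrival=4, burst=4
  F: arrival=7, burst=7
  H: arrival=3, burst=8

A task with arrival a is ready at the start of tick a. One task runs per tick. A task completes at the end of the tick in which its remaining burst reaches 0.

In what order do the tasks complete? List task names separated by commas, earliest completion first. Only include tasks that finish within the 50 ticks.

t=0: queue=[A,D] q_used=0 → run A
t=1: queue=[A,D,B] q_used=1 → run A
t=2: queue=[A,D,B,C] q_used=2 → run A
t=3: queue=[D,B,C,A,H] q_used=0 → run D
t=4: queue=[D,B,C,A,H,E] q_used=1 → run D
t=5: queue=[D,B,C,A,H,E] q_used=2 → run D
t=6: queue=[B,C,A,H,E,D] q_used=0 → run B
t=7: queue=[B,C,A,H,E,D,F] q_used=1 → run B
t=8: queue=[B,C,A,H,E,D,F] q_used=2 → run B
t=9: queue=[C,A,H,E,D,F,B] q_used=0 → run C
t=10: queue=[C,A,H,E,D,F,B] q_used=1 → run C
t=11: queue=[C,A,H,E,D,F,B] q_used=2 → run C
t=12: queue=[A,H,E,D,F,B,C] q_used=0 → run A
t=13: queue=[A,H,E,D,F,B,C] q_used=1 → run A
t=14: queue=[A,H,E,D,F,B,C] q_used=2 → run A
t=15: queue=[H,E,D,F,B,C,A] q_used=0 → run H
t=16: queue=[H,E,D,F,B,C,A] q_used=1 → run H
t=17: queue=[H,E,D,F,B,C,A] q_used=2 → run H
t=18: queue=[E,D,F,B,C,A,H] q_used=0 → run E
t=19: queue=[E,D,F,B,C,A,H] q_used=1 → run E
t=20: queue=[E,D,F,B,C,A,H] q_used=2 → run E
t=21: queue=[D,F,B,C,A,H,E] q_used=0 → run D
t=22: queue=[F,B,C,A,H,E] q_used=0 → run F
t=23: queue=[F,B,C,A,H,E] q_used=1 → run F
t=24: queue=[F,B,C,A,H,E] q_used=2 → run F
t=25: queue=[B,C,A,H,E,F] q_used=0 → run B
t=26: queue=[B,C,A,H,E,F] q_used=1 → run B
t=27: queue=[B,C,A,H,E,F] q_used=2 → run B
t=28: queue=[C,A,H,E,F,B] q_used=0 → run C
t=29: queue=[C,A,H,E,F,B] q_used=1 → run C
t=30: queue=[C,A,H,E,F,B] q_used=2 → run C
t=31: queue=[A,H,E,F,B] q_used=0 → run A
t=32: queue=[H,E,F,B] q_used=0 → run H
t=33: queue=[H,E,F,B] q_used=1 → run H
t=34: queue=[H,E,F,B] q_used=2 → run H
t=35: queue=[E,F,B,H] q_used=0 → run E
t=36: queue=[F,B,H] q_used=0 → run F
t=37: queue=[F,B,H] q_used=1 → run F
t=38: queue=[F,B,H] q_used=2 → run F
t=39: queue=[B,H,F] q_used=0 → run B
t=40: queue=[B,H,F] q_used=1 → run B
t=41: queue=[H,F] q_used=0 → run H
t=42: queue=[H,F] q_used=1 → run H
t=43: queue=[F] q_used=0 → run F
t=44: (idle)
t=45: (idle)
t=46: (idle)
t=47: (idle)
t=48: (idle)
t=49: (idle)

completion order = D, C, A, E, B, H, F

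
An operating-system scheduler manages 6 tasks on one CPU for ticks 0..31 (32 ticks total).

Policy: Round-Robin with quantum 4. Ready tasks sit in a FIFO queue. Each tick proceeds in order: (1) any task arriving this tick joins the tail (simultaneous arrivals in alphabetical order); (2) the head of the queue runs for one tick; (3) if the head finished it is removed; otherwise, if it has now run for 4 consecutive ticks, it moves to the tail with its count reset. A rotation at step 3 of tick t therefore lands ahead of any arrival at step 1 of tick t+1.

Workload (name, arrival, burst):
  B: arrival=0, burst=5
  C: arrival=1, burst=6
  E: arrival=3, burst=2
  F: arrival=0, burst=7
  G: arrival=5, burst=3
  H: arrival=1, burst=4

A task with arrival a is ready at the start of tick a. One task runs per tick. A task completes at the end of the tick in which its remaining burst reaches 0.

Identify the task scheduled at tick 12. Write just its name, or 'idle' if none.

t=0: queue=[B,F] q_used=0 → run B
t=1: queue=[B,F,C,H] q_used=1 → run B
t=2: queue=[B,F,C,H] q_used=2 → run B
t=3: queue=[B,F,C,H,E] q_used=3 → run B
t=4: queue=[F,C,H,E,B] q_used=0 → run F
t=5: queue=[F,C,H,E,B,G] q_used=1 → run F
t=6: queue=[F,C,H,E,B,G] q_used=2 → run F
t=7: queue=[F,C,H,E,B,G] q_used=3 → run F
t=8: queue=[C,H,E,B,G,F] q_used=0 → run C
t=9: queue=[C,H,E,B,G,F] q_used=1 → run C
t=10: queue=[C,H,E,B,G,F] q_used=2 → run C
t=11: queue=[C,H,E,B,G,F] q_used=3 → run C
t=12: queue=[H,E,B,G,F,C] q_used=0 → run H
t=13: queue=[H,E,B,G,F,C] q_used=1 → run H
t=14: queue=[H,E,B,G,F,C] q_used=2 → run H
t=15: queue=[H,E,B,G,F,C] q_used=3 → run H
t=16: queue=[E,B,G,F,C] q_used=0 → run E
t=17: queue=[E,B,G,F,C] q_used=1 → run E
t=18: queue=[B,G,F,C] q_used=0 → run B
t=19: queue=[G,F,C] q_used=0 → run G
t=20: queue=[G,F,C] q_used=1 → run G
t=21: queue=[G,F,C] q_used=2 → run G
t=22: queue=[F,C] q_used=0 → run F
t=23: queue=[F,C] q_used=1 → run F
t=24: queue=[F,C] q_used=2 → run F
t=25: queue=[C] q_used=0 → run C
t=26: queue=[C] q_used=1 → run C
t=27: (idle)
t=28: (idle)
t=29: (idle)
t=30: (idle)
t=31: (idle)

running at tick 12 = H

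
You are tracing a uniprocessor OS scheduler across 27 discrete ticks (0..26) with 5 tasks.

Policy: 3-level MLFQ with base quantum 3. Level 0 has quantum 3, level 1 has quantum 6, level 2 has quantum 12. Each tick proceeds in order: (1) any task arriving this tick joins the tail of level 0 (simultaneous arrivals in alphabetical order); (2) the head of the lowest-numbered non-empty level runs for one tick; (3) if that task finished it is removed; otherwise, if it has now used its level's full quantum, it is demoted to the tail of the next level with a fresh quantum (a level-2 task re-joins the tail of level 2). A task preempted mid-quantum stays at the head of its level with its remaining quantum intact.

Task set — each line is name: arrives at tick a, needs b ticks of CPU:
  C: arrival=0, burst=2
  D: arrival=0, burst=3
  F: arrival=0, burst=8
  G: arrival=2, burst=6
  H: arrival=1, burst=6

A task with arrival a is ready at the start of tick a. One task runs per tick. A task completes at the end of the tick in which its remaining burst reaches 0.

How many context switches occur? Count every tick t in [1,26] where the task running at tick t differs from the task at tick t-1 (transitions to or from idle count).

context switches = 8

t=0: L0/L1/L2 = CDF/-/- → run C
t=1: L0/L1/L2 = CDFH/-/- → run C
t=2: L0/L1/L2 = DFHG/-/- → run D
t=3: L0/L1/L2 = DFHG/-/- → run D
t=4: L0/L1/L2 = DFHG/-/- → run D
t=5: L0/L1/L2 = FHG/-/- → run F
t=6: L0/L1/L2 = FHG/-/- → run F
t=7: L0/L1/L2 = FHG/-/- → run F
t=8: L0/L1/L2 = HG/F/- → run H
t=9: L0/L1/L2 = HG/F/- → run H
t=10: L0/L1/L2 = HG/F/- → run H
t=11: L0/L1/L2 = G/FH/- → run G
t=12: L0/L1/L2 = G/FH/- → run G
t=13: L0/L1/L2 = G/FH/- → run G
t=14: L0/L1/L2 = -/FHG/- → run F
t=15: L0/L1/L2 = -/FHG/- → run F
t=16: L0/L1/L2 = -/FHG/- → run F
t=17: L0/L1/L2 = -/FHG/- → run F
t=18: L0/L1/L2 = -/FHG/- → run F
t=19: L0/L1/L2 = -/HG/- → run H
t=20: L0/L1/L2 = -/HG/- → run H
t=21: L0/L1/L2 = -/HG/- → run H
t=22: L0/L1/L2 = -/G/- → run G
t=23: L0/L1/L2 = -/G/- → run G
t=24: L0/L1/L2 = -/G/- → run G
t=25: (idle)
t=26: (idle)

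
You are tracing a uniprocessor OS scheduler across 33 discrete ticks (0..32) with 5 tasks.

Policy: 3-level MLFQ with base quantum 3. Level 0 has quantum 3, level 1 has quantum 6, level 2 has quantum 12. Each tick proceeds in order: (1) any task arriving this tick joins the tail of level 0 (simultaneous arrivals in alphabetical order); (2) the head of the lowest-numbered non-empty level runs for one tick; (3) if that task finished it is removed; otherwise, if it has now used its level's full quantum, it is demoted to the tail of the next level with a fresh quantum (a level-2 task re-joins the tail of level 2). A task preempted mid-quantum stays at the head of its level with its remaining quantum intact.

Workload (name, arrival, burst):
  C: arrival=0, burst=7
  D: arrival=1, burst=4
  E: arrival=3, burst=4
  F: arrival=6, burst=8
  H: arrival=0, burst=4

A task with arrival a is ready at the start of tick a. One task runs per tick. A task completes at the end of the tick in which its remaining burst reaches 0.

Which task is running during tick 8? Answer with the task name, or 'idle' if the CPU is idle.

running at tick 8 = D

t=0: L0/L1/L2 = CH/-/- → run C
t=1: L0/L1/L2 = CHD/-/- → run C
t=2: L0/L1/L2 = CHD/-/- → run C
t=3: L0/L1/L2 = HDE/C/- → run H
t=4: L0/L1/L2 = HDE/C/- → run H
t=5: L0/L1/L2 = HDE/C/- → run H
t=6: L0/L1/L2 = DEF/CH/- → run D
t=7: L0/L1/L2 = DEF/CH/- → run D
t=8: L0/L1/L2 = DEF/CH/- → run D
t=9: L0/L1/L2 = EF/CHD/- → run E
t=10: L0/L1/L2 = EF/CHD/- → run E
t=11: L0/L1/L2 = EF/CHD/- → run E
t=12: L0/L1/L2 = F/CHDE/- → run F
t=13: L0/L1/L2 = F/CHDE/- → run F
t=14: L0/L1/L2 = F/CHDE/- → run F
t=15: L0/L1/L2 = -/CHDEF/- → run C
t=16: L0/L1/L2 = -/CHDEF/- → run C
t=17: L0/L1/L2 = -/CHDEF/- → run C
t=18: L0/L1/L2 = -/CHDEF/- → run C
t=19: L0/L1/L2 = -/HDEF/- → run H
t=20: L0/L1/L2 = -/DEF/- → run D
t=21: L0/L1/L2 = -/EF/- → run E
t=22: L0/L1/L2 = -/F/- → run F
t=23: L0/L1/L2 = -/F/- → run F
t=24: L0/L1/L2 = -/F/- → run F
t=25: L0/L1/L2 = -/F/- → run F
t=26: L0/L1/L2 = -/F/- → run F
t=27: (idle)
t=28: (idle)
t=29: (idle)
t=30: (idle)
t=31: (idle)
t=32: (idle)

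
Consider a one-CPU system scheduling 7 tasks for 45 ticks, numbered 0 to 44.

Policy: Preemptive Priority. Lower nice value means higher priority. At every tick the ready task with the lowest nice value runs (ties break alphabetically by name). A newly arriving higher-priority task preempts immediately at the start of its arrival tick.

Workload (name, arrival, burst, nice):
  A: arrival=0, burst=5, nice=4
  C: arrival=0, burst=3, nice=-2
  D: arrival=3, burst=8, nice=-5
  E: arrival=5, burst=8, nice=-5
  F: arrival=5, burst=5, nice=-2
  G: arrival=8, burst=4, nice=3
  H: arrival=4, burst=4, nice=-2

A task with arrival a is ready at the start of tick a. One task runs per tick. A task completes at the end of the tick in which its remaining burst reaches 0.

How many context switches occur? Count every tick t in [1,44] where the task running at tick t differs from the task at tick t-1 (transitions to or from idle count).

t=0: ready={A,C} → run C
t=1: ready={A,C} → run C
t=2: ready={A,C} → run C
t=3: ready={A,D} → run D
t=4: ready={A,D,H} → run D
t=5: ready={A,D,E,F,H} → run D
t=6: ready={A,D,E,F,H} → run D
t=7: ready={A,D,E,F,H} → run D
t=8: ready={A,D,E,F,G,H} → run D
t=9: ready={A,D,E,F,G,H} → run D
t=10: ready={A,D,E,F,G,H} → run D
t=11: ready={A,E,F,G,H} → run E
t=12: ready={A,E,F,G,H} → run E
t=13: ready={A,E,F,G,H} → run E
t=14: ready={A,E,F,G,H} → run E
t=15: ready={A,E,F,G,H} → run E
t=16: ready={A,E,F,G,H} → run E
t=17: ready={A,E,F,G,H} → run E
t=18: ready={A,E,F,G,H} → run E
t=19: ready={A,F,G,H} → run F
t=20: ready={A,F,G,H} → run F
t=21: ready={A,F,G,H} → run F
t=22: ready={A,F,G,H} → run F
t=23: ready={A,F,G,H} → run F
t=24: ready={A,G,H} → run H
t=25: ready={A,G,H} → run H
t=26: ready={A,G,H} → run H
t=27: ready={A,G,H} → run H
t=28: ready={A,G} → run G
t=29: ready={A,G} → run G
t=30: ready={A,G} → run G
t=31: ready={A,G} → run G
t=32: ready={A} → run A
t=33: ready={A} → run A
t=34: ready={A} → run A
t=35: ready={A} → run A
t=36: ready={A} → run A
t=37: (idle)
t=38: (idle)
t=39: (idle)
t=40: (idle)
t=41: (idle)
t=42: (idle)
t=43: (idle)
t=44: (idle)

context switches = 7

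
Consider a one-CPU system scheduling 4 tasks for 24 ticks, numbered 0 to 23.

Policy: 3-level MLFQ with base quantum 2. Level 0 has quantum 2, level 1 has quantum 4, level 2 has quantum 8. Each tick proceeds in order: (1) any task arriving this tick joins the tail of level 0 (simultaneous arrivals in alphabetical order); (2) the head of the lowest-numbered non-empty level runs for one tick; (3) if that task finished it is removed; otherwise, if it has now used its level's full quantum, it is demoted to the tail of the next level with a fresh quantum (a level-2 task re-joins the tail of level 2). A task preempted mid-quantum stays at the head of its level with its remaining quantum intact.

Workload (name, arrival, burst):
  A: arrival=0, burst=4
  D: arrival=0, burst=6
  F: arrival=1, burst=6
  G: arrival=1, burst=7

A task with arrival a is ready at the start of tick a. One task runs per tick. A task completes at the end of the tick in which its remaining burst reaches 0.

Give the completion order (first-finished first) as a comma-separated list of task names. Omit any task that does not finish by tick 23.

completion order = A, D, F, G

t=0: L0/L1/L2 = AD/-/- → run A
t=1: L0/L1/L2 = ADFG/-/- → run A
t=2: L0/L1/L2 = DFG/A/- → run D
t=3: L0/L1/L2 = DFG/A/- → run D
t=4: L0/L1/L2 = FG/AD/- → run F
t=5: L0/L1/L2 = FG/AD/- → run F
t=6: L0/L1/L2 = G/ADF/- → run G
t=7: L0/L1/L2 = G/ADF/- → run G
t=8: L0/L1/L2 = -/ADFG/- → run A
t=9: L0/L1/L2 = -/ADFG/- → run A
t=10: L0/L1/L2 = -/DFG/- → run D
t=11: L0/L1/L2 = -/DFG/- → run D
t=12: L0/L1/L2 = -/DFG/- → run D
t=13: L0/L1/L2 = -/DFG/- → run D
t=14: L0/L1/L2 = -/FG/- → run F
t=15: L0/L1/L2 = -/FG/- → run F
t=16: L0/L1/L2 = -/FG/- → run F
t=17: L0/L1/L2 = -/FG/- → run F
t=18: L0/L1/L2 = -/G/- → run G
t=19: L0/L1/L2 = -/G/- → run G
t=20: L0/L1/L2 = -/G/- → run G
t=21: L0/L1/L2 = -/G/- → run G
t=22: L0/L1/L2 = -/-/G → run G
t=23: (idle)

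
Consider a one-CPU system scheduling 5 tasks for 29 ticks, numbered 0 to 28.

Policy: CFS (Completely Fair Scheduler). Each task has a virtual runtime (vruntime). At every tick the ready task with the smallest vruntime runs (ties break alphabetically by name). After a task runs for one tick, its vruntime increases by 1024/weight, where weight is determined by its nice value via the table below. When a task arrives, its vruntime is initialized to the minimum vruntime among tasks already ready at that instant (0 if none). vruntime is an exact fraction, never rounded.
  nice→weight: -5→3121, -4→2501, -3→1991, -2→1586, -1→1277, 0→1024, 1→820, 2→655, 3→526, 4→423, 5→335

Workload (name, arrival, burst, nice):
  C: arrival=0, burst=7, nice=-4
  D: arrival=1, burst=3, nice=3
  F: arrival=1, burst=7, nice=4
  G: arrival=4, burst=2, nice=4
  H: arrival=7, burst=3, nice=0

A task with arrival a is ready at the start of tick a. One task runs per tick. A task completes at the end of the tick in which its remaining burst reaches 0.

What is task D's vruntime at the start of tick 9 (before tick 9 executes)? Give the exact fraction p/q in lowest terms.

t=0: vr[C=0] → run C
t=1: vr[C=1024/2501 D=1024/2501 F=1024/2501] → run C
t=2: vr[C=2048/2501 D=1024/2501 F=1024/2501] → run D
t=3: vr[C=2048/2501 D=1549824/657763 F=1024/2501] → run F
t=4: vr[C=2048/2501 D=1549824/657763 F=2994176/1057923 G=2048/2501] → run C
t=5: vr[C=3072/2501 D=1549824/657763 F=2994176/1057923 G=2048/2501] → run G
t=6: vr[C=3072/2501 D=1549824/657763 F=2994176/1057923 G=3427328/1057923] → run C
t=7: vr[C=4096/2501 D=1549824/657763 F=2994176/1057923 G=3427328/1057923 H=4096/2501] → run C
t=8: vr[C=5120/2501 D=1549824/657763 F=2994176/1057923 G=3427328/1057923 H=4096/2501] → run H
t=9: vr[C=5120/2501 D=1549824/657763 F=2994176/1057923 G=3427328/1057923 H=6597/2501] → run C
t=10: vr[C=6144/2501 D=1549824/657763 F=2994176/1057923 G=3427328/1057923 H=6597/2501] → run D
t=11: vr[C=6144/2501 D=2830336/657763 F=2994176/1057923 G=3427328/1057923 H=6597/2501] → run C
t=12: vr[D=2830336/657763 F=2994176/1057923 G=3427328/1057923 H=6597/2501] → run H
t=13: vr[D=2830336/657763 F=2994176/1057923 G=3427328/1057923 H=9098/2501] → run F
t=14: vr[D=2830336/657763 F=5555200/1057923 G=3427328/1057923 H=9098/2501] → run G
t=15: vr[D=2830336/657763 F=5555200/1057923 H=9098/2501] → run H
t=16: vr[D=2830336/657763 F=5555200/1057923] → run D
t=17: vr[F=5555200/1057923] → run F
t=18: vr[F=2705408/352641] → run F
t=19: vr[F=10677248/1057923] → run F
t=20: vr[F=13238272/1057923] → run F
t=21: vr[F=5266432/352641] → run F
t=22: (idle)
t=23: (idle)
t=24: (idle)
t=25: (idle)
t=26: (idle)
t=27: (idle)
t=28: (idle)

vruntime(D, start of tick 9) = 1549824/657763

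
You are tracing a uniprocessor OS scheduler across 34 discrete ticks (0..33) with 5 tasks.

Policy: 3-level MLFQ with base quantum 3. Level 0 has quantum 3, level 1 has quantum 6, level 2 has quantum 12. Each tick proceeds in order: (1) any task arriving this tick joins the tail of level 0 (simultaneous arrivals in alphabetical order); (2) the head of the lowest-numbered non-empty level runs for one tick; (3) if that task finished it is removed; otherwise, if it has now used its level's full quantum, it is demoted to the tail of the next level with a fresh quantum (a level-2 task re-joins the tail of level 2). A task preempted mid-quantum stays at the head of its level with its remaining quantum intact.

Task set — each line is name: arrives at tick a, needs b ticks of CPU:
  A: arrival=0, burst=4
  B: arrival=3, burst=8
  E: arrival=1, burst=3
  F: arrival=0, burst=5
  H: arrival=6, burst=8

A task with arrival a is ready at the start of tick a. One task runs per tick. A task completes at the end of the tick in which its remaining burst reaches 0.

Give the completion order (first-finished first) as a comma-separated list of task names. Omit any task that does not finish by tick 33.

completion order = E, A, F, B, H

t=0: L0/L1/L2 = AF/-/- → run A
t=1: L0/L1/L2 = AFE/-/- → run A
t=2: L0/L1/L2 = AFE/-/- → run A
t=3: L0/L1/L2 = FEB/A/- → run F
t=4: L0/L1/L2 = FEB/A/- → run F
t=5: L0/L1/L2 = FEB/A/- → run F
t=6: L0/L1/L2 = EBH/AF/- → run E
t=7: L0/L1/L2 = EBH/AF/- → run E
t=8: L0/L1/L2 = EBH/AF/- → run E
t=9: L0/L1/L2 = BH/AF/- → run B
t=10: L0/L1/L2 = BH/AF/- → run B
t=11: L0/L1/L2 = BH/AF/- → run B
t=12: L0/L1/L2 = H/AFB/- → run H
t=13: L0/L1/L2 = H/AFB/- → run H
t=14: L0/L1/L2 = H/AFB/- → run H
t=15: L0/L1/L2 = -/AFBH/- → run A
t=16: L0/L1/L2 = -/FBH/- → run F
t=17: L0/L1/L2 = -/FBH/- → run F
t=18: L0/L1/L2 = -/BH/- → run B
t=19: L0/L1/L2 = -/BH/- → run B
t=20: L0/L1/L2 = -/BH/- → run B
t=21: L0/L1/L2 = -/BH/- → run B
t=22: L0/L1/L2 = -/BH/- → run B
t=23: L0/L1/L2 = -/H/- → run H
t=24: L0/L1/L2 = -/H/- → run H
t=25: L0/L1/L2 = -/H/- → run H
t=26: L0/L1/L2 = -/H/- → run H
t=27: L0/L1/L2 = -/H/- → run H
t=28: (idle)
t=29: (idle)
t=30: (idle)
t=31: (idle)
t=32: (idle)
t=33: (idle)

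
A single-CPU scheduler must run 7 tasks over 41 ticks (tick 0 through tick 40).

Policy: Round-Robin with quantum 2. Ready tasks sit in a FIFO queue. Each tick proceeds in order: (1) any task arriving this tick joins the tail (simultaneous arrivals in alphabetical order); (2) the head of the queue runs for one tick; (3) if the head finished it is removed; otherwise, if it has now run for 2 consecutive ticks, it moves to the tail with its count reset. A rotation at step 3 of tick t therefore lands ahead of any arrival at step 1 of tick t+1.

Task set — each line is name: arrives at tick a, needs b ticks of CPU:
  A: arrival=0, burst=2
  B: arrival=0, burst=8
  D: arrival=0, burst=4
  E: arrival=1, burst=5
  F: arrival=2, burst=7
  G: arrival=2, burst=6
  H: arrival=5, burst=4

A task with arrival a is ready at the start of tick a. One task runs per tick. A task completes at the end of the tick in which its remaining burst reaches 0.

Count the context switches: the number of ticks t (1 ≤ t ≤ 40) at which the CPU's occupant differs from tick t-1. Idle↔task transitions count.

context switches = 19

t=0: queue=[A,B,D] q_used=0 → run A
t=1: queue=[A,B,D,E] q_used=1 → run A
t=2: queue=[B,D,E,F,G] q_used=0 → run B
t=3: queue=[B,D,E,F,G] q_used=1 → run B
t=4: queue=[D,E,F,G,B] q_used=0 → run D
t=5: queue=[D,E,F,G,B,H] q_used=1 → run D
t=6: queue=[E,F,G,B,H,D] q_used=0 → run E
t=7: queue=[E,F,G,B,H,D] q_used=1 → run E
t=8: queue=[F,G,B,H,D,E] q_used=0 → run F
t=9: queue=[F,G,B,H,D,E] q_used=1 → run F
t=10: queue=[G,B,H,D,E,F] q_used=0 → run G
t=11: queue=[G,B,H,D,E,F] q_used=1 → run G
t=12: queue=[B,H,D,E,F,G] q_used=0 → run B
t=13: queue=[B,H,D,E,F,G] q_used=1 → run B
t=14: queue=[H,D,E,F,G,B] q_used=0 → run H
t=15: queue=[H,D,E,F,G,B] q_used=1 → run H
t=16: queue=[D,E,F,G,B,H] q_used=0 → run D
t=17: queue=[D,E,F,G,B,H] q_used=1 → run D
t=18: queue=[E,F,G,B,H] q_used=0 → run E
t=19: queue=[E,F,G,B,H] q_used=1 → run E
t=20: queue=[F,G,B,H,E] q_used=0 → run F
t=21: queue=[F,G,B,H,E] q_used=1 → run F
t=22: queue=[G,B,H,E,F] q_used=0 → run G
t=23: queue=[G,B,H,E,F] q_used=1 → run G
t=24: queue=[B,H,E,F,G] q_used=0 → run B
t=25: queue=[B,H,E,F,G] q_used=1 → run B
t=26: queue=[H,E,F,G,B] q_used=0 → run H
t=27: queue=[H,E,F,G,B] q_used=1 → run H
t=28: queue=[E,F,G,B] q_used=0 → run E
t=29: queue=[F,G,B] q_used=0 → run F
t=30: queue=[F,G,B] q_used=1 → run F
t=31: queue=[G,B,F] q_used=0 → run G
t=32: queue=[G,B,F] q_used=1 → run G
t=33: queue=[B,F] q_used=0 → run B
t=34: queue=[B,F] q_used=1 → run B
t=35: queue=[F] q_used=0 → run F
t=36: (idle)
t=37: (idle)
t=38: (idle)
t=39: (idle)
t=40: (idle)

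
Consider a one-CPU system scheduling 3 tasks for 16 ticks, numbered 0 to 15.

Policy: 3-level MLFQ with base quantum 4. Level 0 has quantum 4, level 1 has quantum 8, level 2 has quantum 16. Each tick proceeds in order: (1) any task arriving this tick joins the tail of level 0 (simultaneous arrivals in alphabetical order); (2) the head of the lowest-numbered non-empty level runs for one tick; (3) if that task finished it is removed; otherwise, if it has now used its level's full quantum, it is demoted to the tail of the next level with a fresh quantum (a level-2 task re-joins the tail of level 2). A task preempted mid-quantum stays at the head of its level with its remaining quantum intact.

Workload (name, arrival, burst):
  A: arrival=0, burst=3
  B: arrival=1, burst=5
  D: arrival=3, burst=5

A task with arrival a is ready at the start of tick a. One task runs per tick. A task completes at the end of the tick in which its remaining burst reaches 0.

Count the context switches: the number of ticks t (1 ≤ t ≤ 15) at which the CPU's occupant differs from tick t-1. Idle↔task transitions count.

context switches = 5

t=0: L0/L1/L2 = A/-/- → run A
t=1: L0/L1/L2 = AB/-/- → run A
t=2: L0/L1/L2 = AB/-/- → run A
t=3: L0/L1/L2 = BD/-/- → run B
t=4: L0/L1/L2 = BD/-/- → run B
t=5: L0/L1/L2 = BD/-/- → run B
t=6: L0/L1/L2 = BD/-/- → run B
t=7: L0/L1/L2 = D/B/- → run D
t=8: L0/L1/L2 = D/B/- → run D
t=9: L0/L1/L2 = D/B/- → run D
t=10: L0/L1/L2 = D/B/- → run D
t=11: L0/L1/L2 = -/BD/- → run B
t=12: L0/L1/L2 = -/D/- → run D
t=13: (idle)
t=14: (idle)
t=15: (idle)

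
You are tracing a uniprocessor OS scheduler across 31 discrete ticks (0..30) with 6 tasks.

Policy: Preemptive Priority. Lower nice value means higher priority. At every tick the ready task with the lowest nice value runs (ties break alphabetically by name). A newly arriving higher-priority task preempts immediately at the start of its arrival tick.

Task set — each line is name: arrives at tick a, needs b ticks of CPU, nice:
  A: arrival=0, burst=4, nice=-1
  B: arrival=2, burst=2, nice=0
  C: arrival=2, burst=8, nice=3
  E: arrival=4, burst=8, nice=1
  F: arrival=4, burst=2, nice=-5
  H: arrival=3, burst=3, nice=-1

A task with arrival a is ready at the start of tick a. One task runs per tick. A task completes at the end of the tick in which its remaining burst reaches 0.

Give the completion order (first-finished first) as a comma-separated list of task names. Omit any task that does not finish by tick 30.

t=0: ready={A} → run A
t=1: ready={A} → run A
t=2: ready={A,B,C} → run A
t=3: ready={A,B,C,H} → run A
t=4: ready={B,C,E,F,H} → run F
t=5: ready={B,C,E,F,H} → run F
t=6: ready={B,C,E,H} → run H
t=7: ready={B,C,E,H} → run H
t=8: ready={B,C,E,H} → run H
t=9: ready={B,C,E} → run B
t=10: ready={B,C,E} → run B
t=11: ready={C,E} → run E
t=12: ready={C,E} → run E
t=13: ready={C,E} → run E
t=14: ready={C,E} → run E
t=15: ready={C,E} → run E
t=16: ready={C,E} → run E
t=17: ready={C,E} → run E
t=18: ready={C,E} → run E
t=19: ready={C} → run C
t=20: ready={C} → run C
t=21: ready={C} → run C
t=22: ready={C} → run C
t=23: ready={C} → run C
t=24: ready={C} → run C
t=25: ready={C} → run C
t=26: ready={C} → run C
t=27: (idle)
t=28: (idle)
t=29: (idle)
t=30: (idle)

completion order = A, F, H, B, E, C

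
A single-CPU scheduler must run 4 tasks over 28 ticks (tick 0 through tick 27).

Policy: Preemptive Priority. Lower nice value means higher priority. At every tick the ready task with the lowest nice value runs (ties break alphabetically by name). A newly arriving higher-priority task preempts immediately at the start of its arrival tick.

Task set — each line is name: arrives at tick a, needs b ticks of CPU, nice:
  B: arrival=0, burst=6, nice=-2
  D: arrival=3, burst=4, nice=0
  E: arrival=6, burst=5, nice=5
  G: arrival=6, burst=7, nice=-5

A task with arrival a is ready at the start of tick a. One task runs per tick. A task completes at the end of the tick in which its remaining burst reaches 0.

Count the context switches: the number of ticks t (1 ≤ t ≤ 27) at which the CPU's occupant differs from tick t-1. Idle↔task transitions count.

t=0: ready={B} → run B
t=1: ready={B} → run B
t=2: ready={B} → run B
t=3: ready={B,D} → run B
t=4: ready={B,D} → run B
t=5: ready={B,D} → run B
t=6: ready={D,E,G} → run G
t=7: ready={D,E,G} → run G
t=8: ready={D,E,G} → run G
t=9: ready={D,E,G} → run G
t=10: ready={D,E,G} → run G
t=11: ready={D,E,G} → run G
t=12: ready={D,E,G} → run G
t=13: ready={D,E} → run D
t=14: ready={D,E} → run D
t=15: ready={D,E} → run D
t=16: ready={D,E} → run D
t=17: ready={E} → run E
t=18: ready={E} → run E
t=19: ready={E} → run E
t=20: ready={E} → run E
t=21: ready={E} → run E
t=22: (idle)
t=23: (idle)
t=24: (idle)
t=25: (idle)
t=26: (idle)
t=27: (idle)

context switches = 4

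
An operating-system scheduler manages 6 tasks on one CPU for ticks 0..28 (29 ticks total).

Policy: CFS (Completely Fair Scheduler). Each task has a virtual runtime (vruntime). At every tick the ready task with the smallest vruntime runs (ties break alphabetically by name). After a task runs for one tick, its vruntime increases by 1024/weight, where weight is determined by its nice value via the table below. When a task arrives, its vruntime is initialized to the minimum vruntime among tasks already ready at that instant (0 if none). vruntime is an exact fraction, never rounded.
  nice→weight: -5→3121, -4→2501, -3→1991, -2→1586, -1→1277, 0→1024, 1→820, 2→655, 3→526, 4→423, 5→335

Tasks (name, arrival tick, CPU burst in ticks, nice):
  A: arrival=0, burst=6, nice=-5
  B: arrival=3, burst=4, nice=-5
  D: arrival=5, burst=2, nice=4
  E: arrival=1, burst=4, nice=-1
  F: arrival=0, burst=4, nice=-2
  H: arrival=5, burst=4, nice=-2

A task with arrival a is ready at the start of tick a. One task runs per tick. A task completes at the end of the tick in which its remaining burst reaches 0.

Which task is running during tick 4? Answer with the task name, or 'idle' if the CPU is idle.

t=0: vr[A=0 F=0] → run A
t=1: vr[A=1024/3121 E=0 F=0] → run E
t=2: vr[A=1024/3121 E=1024/1277 F=0] → run F
t=3: vr[A=1024/3121 B=1024/3121 E=1024/1277 F=512/793] → run A
t=4: vr[A=2048/3121 B=1024/3121 E=1024/1277 F=512/793] → run B
t=5: vr[A=2048/3121 B=2048/3121 D=512/793 E=1024/1277 F=512/793 H=512/793] → run D
t=6: vr[A=2048/3121 B=2048/3121 D=1028608/335439 E=1024/1277 F=512/793 H=512/793] → run F
t=7: vr[A=2048/3121 B=2048/3121 D=1028608/335439 E=1024/1277 F=1024/793 H=512/793] → run H
t=8: vr[A=2048/3121 B=2048/3121 D=1028608/335439 E=1024/1277 F=1024/793 H=1024/793] → run A
t=9: vr[A=3072/3121 B=2048/3121 D=1028608/335439 E=1024/1277 F=1024/793 H=1024/793] → run B
t=10: vr[A=3072/3121 B=3072/3121 D=1028608/335439 E=1024/1277 F=1024/793 H=1024/793] → run E
t=11: vr[A=3072/3121 B=3072/3121 D=1028608/335439 E=2048/1277 F=1024/793 H=1024/793] → run A
t=12: vr[A=4096/3121 B=3072/3121 D=1028608/335439 E=2048/1277 F=1024/793 H=1024/793] → run B
t=13: vr[A=4096/3121 B=4096/3121 D=1028608/335439 E=2048/1277 F=1024/793 H=1024/793] → run F
t=14: vr[A=4096/3121 B=4096/3121 D=1028608/335439 E=2048/1277 F=1536/793 H=1024/793] → run H
t=15: vr[A=4096/3121 B=4096/3121 D=1028608/335439 E=2048/1277 F=1536/793 H=1536/793] → run A
t=16: vr[A=5120/3121 B=4096/3121 D=1028608/335439 E=2048/1277 F=1536/793 H=1536/793] → run B
t=17: vr[A=5120/3121 D=1028608/335439 E=2048/1277 F=1536/793 H=1536/793] → run E
t=18: vr[A=5120/3121 D=1028608/335439 E=3072/1277 F=1536/793 H=1536/793] → run A
t=19: vr[D=1028608/335439 E=3072/1277 F=1536/793 H=1536/793] → run F
t=20: vr[D=1028608/335439 E=3072/1277 H=1536/793] → run H
t=21: vr[D=1028608/335439 E=3072/1277 H=2048/793] → run E
t=22: vr[D=1028608/335439 H=2048/793] → run H
t=23: vr[D=1028608/335439] → run D
t=24: (idle)
t=25: (idle)
t=26: (idle)
t=27: (idle)
t=28: (idle)

running at tick 4 = B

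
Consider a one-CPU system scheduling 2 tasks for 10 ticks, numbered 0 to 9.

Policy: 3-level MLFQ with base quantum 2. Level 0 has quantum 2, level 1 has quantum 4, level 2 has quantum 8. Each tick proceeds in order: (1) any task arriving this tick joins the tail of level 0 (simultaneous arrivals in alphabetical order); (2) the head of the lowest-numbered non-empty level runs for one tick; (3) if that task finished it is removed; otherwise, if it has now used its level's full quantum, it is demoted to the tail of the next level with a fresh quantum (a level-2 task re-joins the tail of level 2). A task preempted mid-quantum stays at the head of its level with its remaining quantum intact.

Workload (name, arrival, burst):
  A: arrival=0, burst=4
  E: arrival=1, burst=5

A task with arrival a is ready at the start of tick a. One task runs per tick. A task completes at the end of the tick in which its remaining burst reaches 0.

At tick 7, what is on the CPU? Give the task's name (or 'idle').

t=0: L0/L1/L2 = A/-/- → run A
t=1: L0/L1/L2 = AE/-/- → run A
t=2: L0/L1/L2 = E/A/- → run E
t=3: L0/L1/L2 = E/A/- → run E
t=4: L0/L1/L2 = -/AE/- → run A
t=5: L0/L1/L2 = -/AE/- → run A
t=6: L0/L1/L2 = -/E/- → run E
t=7: L0/L1/L2 = -/E/- → run E
t=8: L0/L1/L2 = -/E/- → run E
t=9: (idle)

running at tick 7 = E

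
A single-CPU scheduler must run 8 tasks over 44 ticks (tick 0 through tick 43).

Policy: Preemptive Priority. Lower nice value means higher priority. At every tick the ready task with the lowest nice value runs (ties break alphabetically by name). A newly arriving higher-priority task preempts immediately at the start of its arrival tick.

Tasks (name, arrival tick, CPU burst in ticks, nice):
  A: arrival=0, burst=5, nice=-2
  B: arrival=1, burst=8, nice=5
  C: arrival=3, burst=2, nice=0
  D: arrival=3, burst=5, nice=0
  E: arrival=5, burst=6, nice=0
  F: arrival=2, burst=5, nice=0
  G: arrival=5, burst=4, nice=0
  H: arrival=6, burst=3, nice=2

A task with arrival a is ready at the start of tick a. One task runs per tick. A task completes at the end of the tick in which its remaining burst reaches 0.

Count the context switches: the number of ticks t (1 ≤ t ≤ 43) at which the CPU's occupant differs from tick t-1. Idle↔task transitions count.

context switches = 8

t=0: ready={A} → run A
t=1: ready={A,B} → run A
t=2: ready={A,B,F} → run A
t=3: ready={A,B,C,D,F} → run A
t=4: ready={A,B,C,D,F} → run A
t=5: ready={B,C,D,E,F,G} → run C
t=6: ready={B,C,D,E,F,G,H} → run C
t=7: ready={B,D,E,F,G,H} → run D
t=8: ready={B,D,E,F,G,H} → run D
t=9: ready={B,D,E,F,G,H} → run D
t=10: ready={B,D,E,F,G,H} → run D
t=11: ready={B,D,E,F,G,H} → run D
t=12: ready={B,E,F,G,H} → run E
t=13: ready={B,E,F,G,H} → run E
t=14: ready={B,E,F,G,H} → run E
t=15: ready={B,E,F,G,H} → run E
t=16: ready={B,E,F,G,H} → run E
t=17: ready={B,E,F,G,H} → run E
t=18: ready={B,F,G,H} → run F
t=19: ready={B,F,G,H} → run F
t=20: ready={B,F,G,H} → run F
t=21: ready={B,F,G,H} → run F
t=22: ready={B,F,G,H} → run F
t=23: ready={B,G,H} → run G
t=24: ready={B,G,H} → run G
t=25: ready={B,G,H} → run G
t=26: ready={B,G,H} → run G
t=27: ready={B,H} → run H
t=28: ready={B,H} → run H
t=29: ready={B,H} → run H
t=30: ready={B} → run B
t=31: ready={B} → run B
t=32: ready={B} → run B
t=33: ready={B} → run B
t=34: ready={B} → run B
t=35: ready={B} → run B
t=36: ready={B} → run B
t=37: ready={B} → run B
t=38: (idle)
t=39: (idle)
t=40: (idle)
t=41: (idle)
t=42: (idle)
t=43: (idle)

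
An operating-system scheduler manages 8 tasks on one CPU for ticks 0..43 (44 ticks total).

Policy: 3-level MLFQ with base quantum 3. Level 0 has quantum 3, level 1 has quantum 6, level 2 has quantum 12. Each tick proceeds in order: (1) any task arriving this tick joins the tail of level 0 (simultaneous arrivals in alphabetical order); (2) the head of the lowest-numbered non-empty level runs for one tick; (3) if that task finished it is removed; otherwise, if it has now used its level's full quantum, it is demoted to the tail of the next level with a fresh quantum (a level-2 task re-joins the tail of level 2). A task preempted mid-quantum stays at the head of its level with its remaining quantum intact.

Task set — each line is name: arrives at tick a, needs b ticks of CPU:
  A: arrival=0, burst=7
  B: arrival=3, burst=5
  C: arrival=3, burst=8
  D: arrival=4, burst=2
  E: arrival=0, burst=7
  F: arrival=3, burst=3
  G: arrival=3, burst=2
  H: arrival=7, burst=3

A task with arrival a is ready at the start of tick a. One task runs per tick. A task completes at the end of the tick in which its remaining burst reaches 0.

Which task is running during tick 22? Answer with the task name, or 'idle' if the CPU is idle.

t=0: L0/L1/L2 = AE/-/- → run A
t=1: L0/L1/L2 = AE/-/- → run A
t=2: L0/L1/L2 = AE/-/- → run A
t=3: L0/L1/L2 = EBCFG/A/- → run E
t=4: L0/L1/L2 = EBCFGD/A/- → run E
t=5: L0/L1/L2 = EBCFGD/A/- → run E
t=6: L0/L1/L2 = BCFGD/AE/- → run B
t=7: L0/L1/L2 = BCFGDH/AE/- → run B
t=8: L0/L1/L2 = BCFGDH/AE/- → run B
t=9: L0/L1/L2 = CFGDH/AEB/- → run C
t=10: L0/L1/L2 = CFGDH/AEB/- → run C
t=11: L0/L1/L2 = CFGDH/AEB/- → run C
t=12: L0/L1/L2 = FGDH/AEBC/- → run F
t=13: L0/L1/L2 = FGDH/AEBC/- → run F
t=14: L0/L1/L2 = FGDH/AEBC/- → run F
t=15: L0/L1/L2 = GDH/AEBC/- → run G
t=16: L0/L1/L2 = GDH/AEBC/- → run G
t=17: L0/L1/L2 = DH/AEBC/- → run D
t=18: L0/L1/L2 = DH/AEBC/- → run D
t=19: L0/L1/L2 = H/AEBC/- → run H
t=20: L0/L1/L2 = H/AEBC/- → run H
t=21: L0/L1/L2 = H/AEBC/- → run H
t=22: L0/L1/L2 = -/AEBC/- → run A
t=23: L0/L1/L2 = -/AEBC/- → run A
t=24: L0/L1/L2 = -/AEBC/- → run A
t=25: L0/L1/L2 = -/AEBC/- → run A
t=26: L0/L1/L2 = -/EBC/- → run E
t=27: L0/L1/L2 = -/EBC/- → run E
t=28: L0/L1/L2 = -/EBC/- → run E
t=29: L0/L1/L2 = -/EBC/- → run E
t=30: L0/L1/L2 = -/BC/- → run B
t=31: L0/L1/L2 = -/BC/- → run B
t=32: L0/L1/L2 = -/C/- → run C
t=33: L0/L1/L2 = -/C/- → run C
t=34: L0/L1/L2 = -/C/- → run C
t=35: L0/L1/L2 = -/C/- → run C
t=36: L0/L1/L2 = -/C/- → run C
t=37: (idle)
t=38: (idle)
t=39: (idle)
t=40: (idle)
t=41: (idle)
t=42: (idle)
t=43: (idle)

running at tick 22 = A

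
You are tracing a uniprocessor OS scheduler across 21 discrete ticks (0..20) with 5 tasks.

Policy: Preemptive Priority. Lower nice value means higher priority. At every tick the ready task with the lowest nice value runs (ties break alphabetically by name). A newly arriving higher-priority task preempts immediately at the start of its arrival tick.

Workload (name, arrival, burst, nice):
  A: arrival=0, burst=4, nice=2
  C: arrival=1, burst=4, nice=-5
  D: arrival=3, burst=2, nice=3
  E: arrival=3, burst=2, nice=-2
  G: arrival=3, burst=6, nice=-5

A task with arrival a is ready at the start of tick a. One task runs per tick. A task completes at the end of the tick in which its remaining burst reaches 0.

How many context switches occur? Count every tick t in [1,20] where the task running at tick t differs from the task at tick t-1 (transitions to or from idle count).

t=0: ready={A} → run A
t=1: ready={A,C} → run C
t=2: ready={A,C} → run C
t=3: ready={A,C,D,E,G} → run C
t=4: ready={A,C,D,E,G} → run C
t=5: ready={A,D,E,G} → run G
t=6: ready={A,D,E,G} → run G
t=7: ready={A,D,E,G} → run G
t=8: ready={A,D,E,G} → run G
t=9: ready={A,D,E,G} → run G
t=10: ready={A,D,E,G} → run G
t=11: ready={A,D,E} → run E
t=12: ready={A,D,E} → run E
t=13: ready={A,D} → run A
t=14: ready={A,D} → run A
t=15: ready={A,D} → run A
t=16: ready={D} → run D
t=17: ready={D} → run D
t=18: (idle)
t=19: (idle)
t=20: (idle)

context switches = 6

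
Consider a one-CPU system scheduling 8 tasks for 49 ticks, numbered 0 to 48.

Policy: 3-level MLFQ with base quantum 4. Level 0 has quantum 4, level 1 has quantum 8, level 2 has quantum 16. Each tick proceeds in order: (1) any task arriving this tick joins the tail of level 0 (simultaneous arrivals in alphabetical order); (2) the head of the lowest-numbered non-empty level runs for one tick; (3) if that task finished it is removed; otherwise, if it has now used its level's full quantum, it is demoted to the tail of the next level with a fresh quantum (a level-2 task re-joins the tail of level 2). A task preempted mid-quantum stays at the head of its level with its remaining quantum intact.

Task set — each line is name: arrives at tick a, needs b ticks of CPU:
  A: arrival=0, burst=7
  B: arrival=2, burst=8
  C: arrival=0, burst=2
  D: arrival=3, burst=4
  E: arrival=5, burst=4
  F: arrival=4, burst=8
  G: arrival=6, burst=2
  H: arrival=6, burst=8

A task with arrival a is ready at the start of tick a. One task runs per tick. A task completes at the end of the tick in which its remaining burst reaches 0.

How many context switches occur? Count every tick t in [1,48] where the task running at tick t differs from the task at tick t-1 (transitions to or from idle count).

t=0: L0/L1/L2 = AC/-/- → run A
t=1: L0/L1/L2 = AC/-/- → run A
t=2: L0/L1/L2 = ACB/-/- → run A
t=3: L0/L1/L2 = ACBD/-/- → run A
t=4: L0/L1/L2 = CBDF/A/- → run C
t=5: L0/L1/L2 = CBDFE/A/- → run C
t=6: L0/L1/L2 = BDFEGH/A/- → run B
t=7: L0/L1/L2 = BDFEGH/A/- → run B
t=8: L0/L1/L2 = BDFEGH/A/- → run B
t=9: L0/L1/L2 = BDFEGH/A/- → run B
t=10: L0/L1/L2 = DFEGH/AB/- → run D
t=11: L0/L1/L2 = DFEGH/AB/- → run D
t=12: L0/L1/L2 = DFEGH/AB/- → run D
t=13: L0/L1/L2 = DFEGH/AB/- → run D
t=14: L0/L1/L2 = FEGH/AB/- → run F
t=15: L0/L1/L2 = FEGH/AB/- → run F
t=16: L0/L1/L2 = FEGH/AB/- → run F
t=17: L0/L1/L2 = FEGH/AB/- → run F
t=18: L0/L1/L2 = EGH/ABF/- → run E
t=19: L0/L1/L2 = EGH/ABF/- → run E
t=20: L0/L1/L2 = EGH/ABF/- → run E
t=21: L0/L1/L2 = EGH/ABF/- → run E
t=22: L0/L1/L2 = GH/ABF/- → run G
t=23: L0/L1/L2 = GH/ABF/- → run G
t=24: L0/L1/L2 = H/ABF/- → run H
t=25: L0/L1/L2 = H/ABF/- → run H
t=26: L0/L1/L2 = H/ABF/- → run H
t=27: L0/L1/L2 = H/ABF/- → run H
t=28: L0/L1/L2 = -/ABFH/- → run A
t=29: L0/L1/L2 = -/ABFH/- → run A
t=30: L0/L1/L2 = -/ABFH/- → run A
t=31: L0/L1/L2 = -/BFH/- → run B
t=32: L0/L1/L2 = -/BFH/- → run B
t=33: L0/L1/L2 = -/BFH/- → run B
t=34: L0/L1/L2 = -/BFH/- → run B
t=35: L0/L1/L2 = -/FH/- → run F
t=36: L0/L1/L2 = -/FH/- → run F
t=37: L0/L1/L2 = -/FH/- → run F
t=38: L0/L1/L2 = -/FH/- → run F
t=39: L0/L1/L2 = -/H/- → run H
t=40: L0/L1/L2 = -/H/- → run H
t=41: L0/L1/L2 = -/H/- → run H
t=42: L0/L1/L2 = -/H/- → run H
t=43: (idle)
t=44: (idle)
t=45: (idle)
t=46: (idle)
t=47: (idle)
t=48: (idle)

context switches = 12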